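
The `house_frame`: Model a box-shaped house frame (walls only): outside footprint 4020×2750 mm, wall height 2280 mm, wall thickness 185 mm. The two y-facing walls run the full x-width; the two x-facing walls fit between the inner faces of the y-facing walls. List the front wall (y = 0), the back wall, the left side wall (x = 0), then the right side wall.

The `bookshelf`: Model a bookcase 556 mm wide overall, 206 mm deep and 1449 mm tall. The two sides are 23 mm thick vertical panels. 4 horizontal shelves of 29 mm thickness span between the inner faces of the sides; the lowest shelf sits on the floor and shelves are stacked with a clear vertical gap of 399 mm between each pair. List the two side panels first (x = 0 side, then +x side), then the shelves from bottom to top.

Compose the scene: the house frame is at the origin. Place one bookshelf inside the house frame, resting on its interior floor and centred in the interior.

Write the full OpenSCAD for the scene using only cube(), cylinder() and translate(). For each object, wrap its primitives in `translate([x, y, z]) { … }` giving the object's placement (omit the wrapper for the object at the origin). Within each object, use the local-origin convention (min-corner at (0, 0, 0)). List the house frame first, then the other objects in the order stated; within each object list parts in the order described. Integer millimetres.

cube([4020, 185, 2280]);
translate([0, 2565, 0]) cube([4020, 185, 2280]);
translate([0, 185, 0]) cube([185, 2380, 2280]);
translate([3835, 185, 0]) cube([185, 2380, 2280]);
translate([1732, 1272, 0]) {
  cube([23, 206, 1449]);
  translate([533, 0, 0]) cube([23, 206, 1449]);
  translate([23, 0, 0]) cube([510, 206, 29]);
  translate([23, 0, 428]) cube([510, 206, 29]);
  translate([23, 0, 856]) cube([510, 206, 29]);
  translate([23, 0, 1284]) cube([510, 206, 29]);
}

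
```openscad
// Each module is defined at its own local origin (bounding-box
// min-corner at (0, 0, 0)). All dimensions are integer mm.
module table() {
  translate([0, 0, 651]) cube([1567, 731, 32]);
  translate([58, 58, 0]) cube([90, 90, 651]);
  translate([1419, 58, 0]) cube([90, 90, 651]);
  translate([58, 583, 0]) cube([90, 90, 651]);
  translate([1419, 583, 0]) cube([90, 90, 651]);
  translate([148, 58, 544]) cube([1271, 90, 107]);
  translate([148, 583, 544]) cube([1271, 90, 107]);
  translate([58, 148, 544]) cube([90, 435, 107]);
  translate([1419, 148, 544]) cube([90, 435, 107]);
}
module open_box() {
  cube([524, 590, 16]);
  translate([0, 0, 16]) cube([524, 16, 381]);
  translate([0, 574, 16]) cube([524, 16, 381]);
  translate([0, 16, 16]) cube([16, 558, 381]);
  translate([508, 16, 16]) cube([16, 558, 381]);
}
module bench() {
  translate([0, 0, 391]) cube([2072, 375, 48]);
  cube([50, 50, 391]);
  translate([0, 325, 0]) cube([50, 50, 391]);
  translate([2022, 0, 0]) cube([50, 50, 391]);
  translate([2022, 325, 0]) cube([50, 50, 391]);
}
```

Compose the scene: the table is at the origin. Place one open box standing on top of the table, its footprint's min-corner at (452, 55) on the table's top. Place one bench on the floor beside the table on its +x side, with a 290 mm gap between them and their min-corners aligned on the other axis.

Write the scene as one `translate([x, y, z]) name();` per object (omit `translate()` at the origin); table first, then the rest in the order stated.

table();
translate([452, 55, 683]) open_box();
translate([1857, 0, 0]) bench();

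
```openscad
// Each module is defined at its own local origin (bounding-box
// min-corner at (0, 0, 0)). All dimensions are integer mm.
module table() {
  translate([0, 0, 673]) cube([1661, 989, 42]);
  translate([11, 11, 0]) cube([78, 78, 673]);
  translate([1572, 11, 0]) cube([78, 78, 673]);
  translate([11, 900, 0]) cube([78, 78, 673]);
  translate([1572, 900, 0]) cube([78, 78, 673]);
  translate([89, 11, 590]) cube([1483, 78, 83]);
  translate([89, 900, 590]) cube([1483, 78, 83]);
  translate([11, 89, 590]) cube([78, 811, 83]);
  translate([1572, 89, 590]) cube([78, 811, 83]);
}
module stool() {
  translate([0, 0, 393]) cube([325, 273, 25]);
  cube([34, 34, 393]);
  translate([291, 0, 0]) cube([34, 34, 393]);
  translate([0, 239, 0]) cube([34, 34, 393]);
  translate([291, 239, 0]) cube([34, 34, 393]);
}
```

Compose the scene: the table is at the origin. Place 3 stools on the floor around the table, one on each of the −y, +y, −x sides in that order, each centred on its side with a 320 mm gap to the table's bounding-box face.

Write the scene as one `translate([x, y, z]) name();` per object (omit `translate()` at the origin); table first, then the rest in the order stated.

table();
translate([668, -593, 0]) stool();
translate([668, 1309, 0]) stool();
translate([-645, 358, 0]) stool();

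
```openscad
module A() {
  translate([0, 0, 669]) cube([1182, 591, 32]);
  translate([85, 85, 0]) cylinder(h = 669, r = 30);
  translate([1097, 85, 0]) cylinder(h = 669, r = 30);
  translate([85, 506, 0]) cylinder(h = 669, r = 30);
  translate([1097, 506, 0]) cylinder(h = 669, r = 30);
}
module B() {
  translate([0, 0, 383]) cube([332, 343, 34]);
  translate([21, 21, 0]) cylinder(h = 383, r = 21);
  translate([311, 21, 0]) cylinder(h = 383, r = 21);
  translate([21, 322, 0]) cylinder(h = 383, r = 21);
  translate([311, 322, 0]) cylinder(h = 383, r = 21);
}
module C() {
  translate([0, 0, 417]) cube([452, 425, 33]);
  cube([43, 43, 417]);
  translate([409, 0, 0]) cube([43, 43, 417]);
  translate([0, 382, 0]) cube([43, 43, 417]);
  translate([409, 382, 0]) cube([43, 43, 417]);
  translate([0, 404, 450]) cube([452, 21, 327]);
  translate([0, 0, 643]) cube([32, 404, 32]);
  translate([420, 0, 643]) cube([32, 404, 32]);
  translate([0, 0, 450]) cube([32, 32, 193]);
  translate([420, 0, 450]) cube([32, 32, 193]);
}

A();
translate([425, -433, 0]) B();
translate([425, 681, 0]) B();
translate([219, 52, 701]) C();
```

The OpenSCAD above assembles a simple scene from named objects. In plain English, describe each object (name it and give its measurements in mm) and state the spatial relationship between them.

A is a table with a 1182×591 mm rectangular top, 32 mm thick, top surface at z = 701 mm, supported by four round legs of 60 mm diameter, each leg's bounding box inset 55 mm from the nearest pair of top edges, running from the floor.

B is a four-legged stool. The seat is a 332×343×34 mm slab whose top surface is at z = 417 mm; four round legs, each 42 mm in diameter, run from the floor (z = 0) to the underside of the seat, each leg's axis is inset half a diameter from the nearest pair of seat edges (so the leg's bounding box is flush with the corner).

C is a chair: 452×425 mm seat, 33 mm thick, top at z = 450 mm, on four 43 mm square corner legs flush with the seat edges. A 21 mm thick backrest slab spans the full seat width, extending 327 mm above the seat top, its back face flush with the seat's +y edge. Two armrests of 32×32 mm section run along each side from the seat's front edge to the front of the backrest, top faces 225 mm above the seat top and outer faces flush with the seat's x-edges; a 32×32 mm post under the front of each armrest stands on the seat at the front corner.

Two stools sit around the table at the −y, +y sides. The chair is on top of the table.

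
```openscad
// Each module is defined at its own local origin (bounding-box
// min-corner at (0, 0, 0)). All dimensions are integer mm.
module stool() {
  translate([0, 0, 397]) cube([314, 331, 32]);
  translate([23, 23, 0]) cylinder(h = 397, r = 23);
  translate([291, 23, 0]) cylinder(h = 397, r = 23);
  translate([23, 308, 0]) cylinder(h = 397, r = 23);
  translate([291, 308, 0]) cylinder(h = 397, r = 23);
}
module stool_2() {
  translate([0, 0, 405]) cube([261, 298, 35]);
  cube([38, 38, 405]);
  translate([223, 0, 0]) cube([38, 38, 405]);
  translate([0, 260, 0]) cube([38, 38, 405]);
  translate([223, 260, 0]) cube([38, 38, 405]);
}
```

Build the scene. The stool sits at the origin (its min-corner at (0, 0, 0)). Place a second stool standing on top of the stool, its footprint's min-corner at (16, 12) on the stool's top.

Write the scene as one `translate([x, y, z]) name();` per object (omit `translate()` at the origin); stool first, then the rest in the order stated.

stool();
translate([16, 12, 429]) stool_2();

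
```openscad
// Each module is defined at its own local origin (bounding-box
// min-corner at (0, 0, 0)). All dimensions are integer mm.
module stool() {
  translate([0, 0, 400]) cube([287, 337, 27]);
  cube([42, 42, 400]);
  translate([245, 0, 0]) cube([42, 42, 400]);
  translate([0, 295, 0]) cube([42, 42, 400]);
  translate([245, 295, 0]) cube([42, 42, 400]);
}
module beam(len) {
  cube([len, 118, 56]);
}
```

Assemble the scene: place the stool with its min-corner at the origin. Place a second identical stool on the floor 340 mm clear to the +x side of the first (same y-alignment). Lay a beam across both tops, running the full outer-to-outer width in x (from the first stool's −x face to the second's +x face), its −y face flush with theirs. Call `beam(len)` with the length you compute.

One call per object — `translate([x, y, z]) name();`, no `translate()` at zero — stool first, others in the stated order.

stool();
translate([627, 0, 0]) stool();
translate([0, 0, 427]) beam(914);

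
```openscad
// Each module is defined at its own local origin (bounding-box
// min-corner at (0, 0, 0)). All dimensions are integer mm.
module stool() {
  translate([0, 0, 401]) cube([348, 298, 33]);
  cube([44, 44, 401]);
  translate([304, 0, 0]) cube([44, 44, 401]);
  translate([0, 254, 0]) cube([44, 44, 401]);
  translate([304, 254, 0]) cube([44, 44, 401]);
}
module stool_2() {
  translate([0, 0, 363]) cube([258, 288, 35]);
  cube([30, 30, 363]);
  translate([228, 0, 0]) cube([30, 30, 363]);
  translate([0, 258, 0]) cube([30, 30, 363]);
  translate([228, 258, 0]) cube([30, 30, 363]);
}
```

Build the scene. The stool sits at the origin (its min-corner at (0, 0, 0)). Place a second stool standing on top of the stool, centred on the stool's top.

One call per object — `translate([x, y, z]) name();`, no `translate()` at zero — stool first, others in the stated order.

stool();
translate([45, 5, 434]) stool_2();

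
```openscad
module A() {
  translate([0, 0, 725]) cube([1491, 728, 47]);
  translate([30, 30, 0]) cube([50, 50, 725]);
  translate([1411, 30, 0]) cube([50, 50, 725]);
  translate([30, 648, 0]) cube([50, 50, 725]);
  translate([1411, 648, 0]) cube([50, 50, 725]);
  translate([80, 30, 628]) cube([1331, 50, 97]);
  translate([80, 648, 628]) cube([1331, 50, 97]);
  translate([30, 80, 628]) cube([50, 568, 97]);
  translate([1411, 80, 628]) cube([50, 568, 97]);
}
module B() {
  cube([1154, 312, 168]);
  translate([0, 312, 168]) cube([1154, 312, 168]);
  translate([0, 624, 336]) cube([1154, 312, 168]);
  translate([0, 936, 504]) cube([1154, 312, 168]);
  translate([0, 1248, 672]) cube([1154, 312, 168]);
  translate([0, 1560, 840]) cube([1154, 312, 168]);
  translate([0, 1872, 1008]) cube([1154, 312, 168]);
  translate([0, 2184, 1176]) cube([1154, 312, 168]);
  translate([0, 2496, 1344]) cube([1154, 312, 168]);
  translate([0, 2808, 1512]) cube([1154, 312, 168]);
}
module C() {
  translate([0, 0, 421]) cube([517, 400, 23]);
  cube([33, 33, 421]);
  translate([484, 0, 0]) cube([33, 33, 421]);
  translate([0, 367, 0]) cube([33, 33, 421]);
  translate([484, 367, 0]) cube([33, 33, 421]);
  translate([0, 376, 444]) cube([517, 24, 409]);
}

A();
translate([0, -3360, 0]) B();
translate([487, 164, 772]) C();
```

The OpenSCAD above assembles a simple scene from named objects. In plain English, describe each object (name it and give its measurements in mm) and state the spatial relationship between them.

A is a table with a 1491×728 mm rectangular top, 47 mm thick, top surface at z = 772 mm, supported by four 50×50 mm square legs, each inset 30 mm from the nearest pair of top edges, running from the floor. Four apron rails, 50 mm thick and 97 mm tall, run between adjacent legs with their top edges flush with the underside of the top and their outer faces flush with the legs' outer faces.

B is a straight staircase of 10 solid steps. Each step is 1154 mm wide (x), 312 mm deep (y, the going) and 168 mm tall (the rise). The first step rests on the floor; each subsequent step sits one going further in +y and one rise higher in +z, directly behind and above the previous step with no overlap.

C is a chair. The seat is a 517×400×23 mm slab with its top at z = 444 mm, on four 33×33 mm corner legs (flush with the seat edges, standing on z = 0). A flat backrest 24 mm thick, 409 mm tall, spans the full seat width and rises from the seat top along its +y edge, rear face flush with the rear of the seat.

The staircase is on the floor beside the table on its −y side. The chair is on top of the table, centred.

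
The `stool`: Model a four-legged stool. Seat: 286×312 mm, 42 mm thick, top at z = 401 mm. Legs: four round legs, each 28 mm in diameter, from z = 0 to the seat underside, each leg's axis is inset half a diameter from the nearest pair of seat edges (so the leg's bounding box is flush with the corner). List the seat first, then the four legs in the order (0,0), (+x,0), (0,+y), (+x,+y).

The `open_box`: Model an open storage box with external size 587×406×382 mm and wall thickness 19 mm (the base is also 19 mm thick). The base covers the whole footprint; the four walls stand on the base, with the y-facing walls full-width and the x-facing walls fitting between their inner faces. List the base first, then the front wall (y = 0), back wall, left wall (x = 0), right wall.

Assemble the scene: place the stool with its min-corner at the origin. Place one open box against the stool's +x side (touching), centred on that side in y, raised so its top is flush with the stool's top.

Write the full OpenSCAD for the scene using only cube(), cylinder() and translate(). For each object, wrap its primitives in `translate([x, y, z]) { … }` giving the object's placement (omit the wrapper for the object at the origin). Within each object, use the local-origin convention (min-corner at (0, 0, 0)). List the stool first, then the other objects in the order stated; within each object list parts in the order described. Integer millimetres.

translate([0, 0, 359]) cube([286, 312, 42]);
translate([14, 14, 0]) cylinder(h = 359, r = 14);
translate([272, 14, 0]) cylinder(h = 359, r = 14);
translate([14, 298, 0]) cylinder(h = 359, r = 14);
translate([272, 298, 0]) cylinder(h = 359, r = 14);
translate([286, -47, 19]) {
  cube([587, 406, 19]);
  translate([0, 0, 19]) cube([587, 19, 363]);
  translate([0, 387, 19]) cube([587, 19, 363]);
  translate([0, 19, 19]) cube([19, 368, 363]);
  translate([568, 19, 19]) cube([19, 368, 363]);
}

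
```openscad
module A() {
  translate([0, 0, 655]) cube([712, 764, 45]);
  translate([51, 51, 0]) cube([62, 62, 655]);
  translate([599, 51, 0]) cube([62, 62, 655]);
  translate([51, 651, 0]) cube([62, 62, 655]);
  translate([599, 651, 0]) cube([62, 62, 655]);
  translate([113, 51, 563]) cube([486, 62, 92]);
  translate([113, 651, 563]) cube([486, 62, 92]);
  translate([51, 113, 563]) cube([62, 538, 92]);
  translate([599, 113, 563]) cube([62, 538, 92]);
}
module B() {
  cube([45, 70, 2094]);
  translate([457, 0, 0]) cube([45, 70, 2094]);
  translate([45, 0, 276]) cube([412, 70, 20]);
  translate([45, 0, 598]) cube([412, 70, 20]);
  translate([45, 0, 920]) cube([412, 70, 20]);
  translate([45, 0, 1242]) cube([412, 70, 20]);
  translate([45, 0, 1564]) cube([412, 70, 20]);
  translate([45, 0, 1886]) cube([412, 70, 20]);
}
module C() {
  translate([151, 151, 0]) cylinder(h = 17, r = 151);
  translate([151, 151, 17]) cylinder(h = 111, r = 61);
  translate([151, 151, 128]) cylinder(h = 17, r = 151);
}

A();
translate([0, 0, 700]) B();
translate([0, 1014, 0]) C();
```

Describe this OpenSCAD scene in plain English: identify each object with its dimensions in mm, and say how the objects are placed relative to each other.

A is a table: top 712 mm (x) × 764 mm (y), 45 mm thick, upper face at z = 700 mm, on four 62×62 mm square legs, each inset 51 mm from the nearest pair of top edges, running from z = 0 to the bottom of the top. Four apron rails, 62 mm thick and 92 mm tall, run between adjacent legs with their top edges flush with the underside of the top and their outer faces flush with the legs' outer faces.

B is a wooden ladder with two side rails of 45×70 mm section and 2094 mm height, set 502 mm apart overall. Between them run 6 rectangular rungs (70 mm deep, 20 mm thick), front faces flush with the rails' −y face. The bottom of the first rung is 276 mm above the floor and each subsequent rung is 322 mm higher than the one below.

C is a spool: two coaxial disc flanges of radius 151 mm and thickness 17 mm, joined by a core cylinder of radius 61 mm and height 111 mm. The lower flange rests on z = 0 and the three cylinders share a vertical axis.

The ladder is on top of the table. The spool is on the floor beside the table on its +y side.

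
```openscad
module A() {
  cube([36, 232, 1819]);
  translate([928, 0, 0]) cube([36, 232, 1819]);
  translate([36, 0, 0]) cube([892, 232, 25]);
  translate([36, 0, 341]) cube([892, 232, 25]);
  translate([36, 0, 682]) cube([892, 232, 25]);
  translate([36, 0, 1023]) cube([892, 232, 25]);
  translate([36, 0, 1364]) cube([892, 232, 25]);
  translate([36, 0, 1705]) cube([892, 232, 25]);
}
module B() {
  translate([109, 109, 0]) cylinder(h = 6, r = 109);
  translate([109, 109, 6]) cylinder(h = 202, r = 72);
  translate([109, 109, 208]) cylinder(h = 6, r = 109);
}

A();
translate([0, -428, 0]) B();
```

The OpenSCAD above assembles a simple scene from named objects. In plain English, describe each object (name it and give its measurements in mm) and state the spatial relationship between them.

A is a bookshelf 964 mm wide overall, 232 mm deep and 1819 mm tall. The two sides are 36 mm thick vertical panels. 6 horizontal shelves of 25 mm thickness span between the inner faces of the sides; the lowest shelf sits on the floor and shelves are stacked with a clear vertical gap of 316 mm between each pair.

B is a spool: two coaxial disc flanges of radius 109 mm and thickness 6 mm, joined by a core cylinder of radius 72 mm and height 202 mm. The lower flange rests on z = 0 and the three cylinders share a vertical axis.

The spool is on the floor beside the bookshelf on its −y side.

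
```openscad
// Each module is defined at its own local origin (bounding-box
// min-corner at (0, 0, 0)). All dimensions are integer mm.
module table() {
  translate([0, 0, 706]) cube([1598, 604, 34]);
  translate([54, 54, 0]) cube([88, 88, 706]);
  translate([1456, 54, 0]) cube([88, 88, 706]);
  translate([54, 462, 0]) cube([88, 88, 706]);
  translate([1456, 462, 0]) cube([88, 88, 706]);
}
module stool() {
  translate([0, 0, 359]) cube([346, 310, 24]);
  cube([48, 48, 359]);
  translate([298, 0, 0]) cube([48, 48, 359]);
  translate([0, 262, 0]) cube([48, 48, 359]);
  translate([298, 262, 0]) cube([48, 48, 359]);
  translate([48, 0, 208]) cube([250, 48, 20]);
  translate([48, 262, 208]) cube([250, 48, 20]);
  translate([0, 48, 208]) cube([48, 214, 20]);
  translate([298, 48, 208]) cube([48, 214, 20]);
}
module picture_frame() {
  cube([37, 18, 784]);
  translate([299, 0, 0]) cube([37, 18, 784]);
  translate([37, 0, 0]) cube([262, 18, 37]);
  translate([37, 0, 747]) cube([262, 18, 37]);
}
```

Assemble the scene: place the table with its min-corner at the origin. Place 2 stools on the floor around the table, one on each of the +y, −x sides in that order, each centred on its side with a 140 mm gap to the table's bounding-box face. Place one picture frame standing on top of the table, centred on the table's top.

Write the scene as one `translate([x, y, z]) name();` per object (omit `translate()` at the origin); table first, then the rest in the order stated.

table();
translate([626, 744, 0]) stool();
translate([-486, 147, 0]) stool();
translate([631, 293, 740]) picture_frame();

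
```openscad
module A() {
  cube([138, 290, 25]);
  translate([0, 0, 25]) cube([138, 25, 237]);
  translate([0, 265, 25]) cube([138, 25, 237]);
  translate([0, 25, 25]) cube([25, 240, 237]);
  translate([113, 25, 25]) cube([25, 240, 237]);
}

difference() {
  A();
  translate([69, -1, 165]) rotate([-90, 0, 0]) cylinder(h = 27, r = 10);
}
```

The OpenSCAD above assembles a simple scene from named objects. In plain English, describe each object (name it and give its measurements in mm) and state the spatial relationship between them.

A is an open-topped rectangular box: outside dimensions 138×290×262 mm, with a uniform wall and base thickness of 25 mm. The base is a full 138×290 slab on the floor; four walls sit on top of the base. The front and back walls (the −y and +y sides) span the full width; the two side walls fit between them.

The open box has a circular hole of radius 10 mm through its front wall, centred at (x = 69, z = 165).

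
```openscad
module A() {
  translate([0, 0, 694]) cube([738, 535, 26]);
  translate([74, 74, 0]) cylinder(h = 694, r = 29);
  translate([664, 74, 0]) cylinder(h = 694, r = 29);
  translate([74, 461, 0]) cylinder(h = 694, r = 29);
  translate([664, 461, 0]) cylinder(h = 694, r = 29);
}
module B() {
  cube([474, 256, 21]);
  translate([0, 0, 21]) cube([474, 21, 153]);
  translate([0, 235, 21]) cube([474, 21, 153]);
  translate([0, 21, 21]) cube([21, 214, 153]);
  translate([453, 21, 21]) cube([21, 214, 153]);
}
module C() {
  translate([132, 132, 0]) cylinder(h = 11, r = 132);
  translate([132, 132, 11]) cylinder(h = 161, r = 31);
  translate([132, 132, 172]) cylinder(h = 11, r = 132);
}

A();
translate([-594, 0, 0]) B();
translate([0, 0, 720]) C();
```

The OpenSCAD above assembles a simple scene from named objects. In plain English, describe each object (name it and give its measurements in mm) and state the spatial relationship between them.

A is a table with a 738×535 mm rectangular top, 26 mm thick, top surface at z = 720 mm, supported by four round legs of 58 mm diameter, each leg's bounding box inset 45 mm from the nearest pair of top edges, running from the floor.

B is an open-topped rectangular box: outside dimensions 474×256×174 mm, with a uniform wall and base thickness of 21 mm. The base is a full 474×256 slab on the floor; four walls sit on top of the base. The front and back walls (the −y and +y sides) span the full width; the two side walls fit between them.

C is a spool: two coaxial disc flanges of radius 132 mm and thickness 11 mm, joined by a core cylinder of radius 31 mm and height 161 mm. The lower flange rests on z = 0 and the three cylinders share a vertical axis.

The open box is on the floor beside the table on its −x side. The spool is on top of the table.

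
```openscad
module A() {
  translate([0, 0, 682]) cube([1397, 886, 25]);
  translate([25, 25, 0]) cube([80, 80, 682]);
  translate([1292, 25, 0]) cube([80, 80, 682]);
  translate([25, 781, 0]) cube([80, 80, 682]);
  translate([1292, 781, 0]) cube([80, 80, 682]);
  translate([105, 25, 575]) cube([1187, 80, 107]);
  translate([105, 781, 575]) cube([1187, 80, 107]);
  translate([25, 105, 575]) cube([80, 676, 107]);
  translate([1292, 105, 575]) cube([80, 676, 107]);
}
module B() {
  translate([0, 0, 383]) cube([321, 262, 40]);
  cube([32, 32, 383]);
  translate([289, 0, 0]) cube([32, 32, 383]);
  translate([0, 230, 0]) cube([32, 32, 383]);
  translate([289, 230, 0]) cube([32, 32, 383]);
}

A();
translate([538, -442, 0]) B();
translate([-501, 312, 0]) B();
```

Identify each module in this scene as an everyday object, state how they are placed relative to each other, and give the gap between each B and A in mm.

Each stool's nearest face is 180 mm from the table's bounding box.

A is a table. B is a stool. Two stools sit around the table at the −y, −x sides. The gap between each stool and the table is 180 mm.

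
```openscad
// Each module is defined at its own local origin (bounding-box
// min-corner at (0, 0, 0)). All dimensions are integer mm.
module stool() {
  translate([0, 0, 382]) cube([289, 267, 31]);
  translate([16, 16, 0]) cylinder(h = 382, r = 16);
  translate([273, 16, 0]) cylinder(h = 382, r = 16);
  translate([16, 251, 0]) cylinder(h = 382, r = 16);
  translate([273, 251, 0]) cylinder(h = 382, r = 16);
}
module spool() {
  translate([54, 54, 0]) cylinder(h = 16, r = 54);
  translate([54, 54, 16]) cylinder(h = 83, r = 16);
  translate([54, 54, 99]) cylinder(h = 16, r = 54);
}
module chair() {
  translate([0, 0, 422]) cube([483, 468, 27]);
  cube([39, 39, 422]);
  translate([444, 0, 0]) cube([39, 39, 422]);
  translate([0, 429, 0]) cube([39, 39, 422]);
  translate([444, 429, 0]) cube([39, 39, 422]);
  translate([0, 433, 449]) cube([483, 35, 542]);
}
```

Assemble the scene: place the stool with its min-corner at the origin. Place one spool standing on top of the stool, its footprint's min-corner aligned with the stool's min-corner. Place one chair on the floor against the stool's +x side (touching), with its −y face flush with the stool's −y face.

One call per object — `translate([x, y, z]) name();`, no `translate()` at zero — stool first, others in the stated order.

stool();
translate([0, 0, 413]) spool();
translate([289, 0, 0]) chair();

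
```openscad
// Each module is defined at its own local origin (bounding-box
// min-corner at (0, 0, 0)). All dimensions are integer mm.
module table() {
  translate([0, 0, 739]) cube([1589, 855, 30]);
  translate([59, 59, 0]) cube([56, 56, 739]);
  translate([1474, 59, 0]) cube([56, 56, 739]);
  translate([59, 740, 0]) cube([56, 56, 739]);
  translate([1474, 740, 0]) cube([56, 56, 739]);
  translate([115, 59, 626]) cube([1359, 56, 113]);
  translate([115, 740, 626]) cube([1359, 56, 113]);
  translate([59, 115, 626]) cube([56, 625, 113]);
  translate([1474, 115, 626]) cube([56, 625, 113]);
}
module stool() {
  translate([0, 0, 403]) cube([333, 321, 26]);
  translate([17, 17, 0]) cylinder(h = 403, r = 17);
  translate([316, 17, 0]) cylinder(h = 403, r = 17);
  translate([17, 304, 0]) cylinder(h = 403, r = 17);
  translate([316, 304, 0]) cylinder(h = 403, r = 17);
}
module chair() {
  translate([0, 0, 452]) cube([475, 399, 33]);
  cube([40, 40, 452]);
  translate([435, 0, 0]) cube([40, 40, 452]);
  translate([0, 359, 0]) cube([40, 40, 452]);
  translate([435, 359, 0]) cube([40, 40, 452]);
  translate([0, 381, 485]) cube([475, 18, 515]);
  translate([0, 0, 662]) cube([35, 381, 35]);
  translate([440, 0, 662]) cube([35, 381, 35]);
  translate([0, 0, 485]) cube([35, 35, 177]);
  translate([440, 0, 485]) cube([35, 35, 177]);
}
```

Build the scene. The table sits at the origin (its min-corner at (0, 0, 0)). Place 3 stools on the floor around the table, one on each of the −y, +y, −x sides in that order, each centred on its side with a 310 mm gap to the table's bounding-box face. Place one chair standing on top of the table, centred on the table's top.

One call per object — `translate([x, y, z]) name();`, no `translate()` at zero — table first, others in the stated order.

table();
translate([628, -631, 0]) stool();
translate([628, 1165, 0]) stool();
translate([-643, 267, 0]) stool();
translate([557, 228, 769]) chair();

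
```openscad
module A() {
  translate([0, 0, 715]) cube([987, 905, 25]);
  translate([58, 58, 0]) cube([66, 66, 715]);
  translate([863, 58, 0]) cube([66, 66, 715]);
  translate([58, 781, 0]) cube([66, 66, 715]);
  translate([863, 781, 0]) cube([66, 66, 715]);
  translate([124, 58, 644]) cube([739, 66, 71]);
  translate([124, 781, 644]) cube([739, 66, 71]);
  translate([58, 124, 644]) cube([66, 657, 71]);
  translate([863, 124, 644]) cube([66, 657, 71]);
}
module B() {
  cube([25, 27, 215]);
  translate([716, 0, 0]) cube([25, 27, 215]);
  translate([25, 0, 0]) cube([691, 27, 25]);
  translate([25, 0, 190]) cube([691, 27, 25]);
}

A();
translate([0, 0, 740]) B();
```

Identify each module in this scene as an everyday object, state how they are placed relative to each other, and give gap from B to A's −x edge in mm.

The picture frame's min-x is at 0; the table's min-x is 0; gap = 0 mm.

A is a table. B is a picture frame. The picture frame is on top of the table. The gap from the picture frame to the table's −x edge is 0 mm.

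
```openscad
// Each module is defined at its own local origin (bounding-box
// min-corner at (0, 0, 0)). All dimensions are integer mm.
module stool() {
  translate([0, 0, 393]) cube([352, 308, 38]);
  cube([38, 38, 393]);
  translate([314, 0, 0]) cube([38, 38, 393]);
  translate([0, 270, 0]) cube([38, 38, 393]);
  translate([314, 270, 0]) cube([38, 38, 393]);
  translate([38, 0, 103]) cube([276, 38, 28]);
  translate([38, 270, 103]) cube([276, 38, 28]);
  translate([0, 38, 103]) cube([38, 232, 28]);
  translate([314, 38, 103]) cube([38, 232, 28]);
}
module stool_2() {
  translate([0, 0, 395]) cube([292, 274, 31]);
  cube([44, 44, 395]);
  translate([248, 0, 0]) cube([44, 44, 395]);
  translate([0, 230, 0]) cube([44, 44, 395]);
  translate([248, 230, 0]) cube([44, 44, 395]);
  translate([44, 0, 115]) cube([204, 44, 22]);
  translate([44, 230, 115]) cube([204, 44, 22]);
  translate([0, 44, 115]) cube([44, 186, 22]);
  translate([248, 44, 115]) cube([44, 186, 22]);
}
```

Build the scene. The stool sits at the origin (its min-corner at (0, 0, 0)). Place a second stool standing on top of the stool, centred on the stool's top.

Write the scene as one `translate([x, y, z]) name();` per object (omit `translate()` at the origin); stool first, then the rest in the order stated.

stool();
translate([30, 17, 431]) stool_2();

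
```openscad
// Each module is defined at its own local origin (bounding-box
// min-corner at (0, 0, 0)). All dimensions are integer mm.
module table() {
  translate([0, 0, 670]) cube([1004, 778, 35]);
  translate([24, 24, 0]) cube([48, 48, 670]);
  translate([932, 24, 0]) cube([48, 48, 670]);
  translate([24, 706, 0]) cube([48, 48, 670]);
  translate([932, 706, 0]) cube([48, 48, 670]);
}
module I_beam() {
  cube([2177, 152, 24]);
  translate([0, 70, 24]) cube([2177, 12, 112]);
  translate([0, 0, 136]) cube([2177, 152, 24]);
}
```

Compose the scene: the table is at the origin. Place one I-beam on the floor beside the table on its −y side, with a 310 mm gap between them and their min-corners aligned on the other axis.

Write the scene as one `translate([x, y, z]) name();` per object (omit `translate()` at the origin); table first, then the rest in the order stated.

table();
translate([0, -462, 0]) I_beam();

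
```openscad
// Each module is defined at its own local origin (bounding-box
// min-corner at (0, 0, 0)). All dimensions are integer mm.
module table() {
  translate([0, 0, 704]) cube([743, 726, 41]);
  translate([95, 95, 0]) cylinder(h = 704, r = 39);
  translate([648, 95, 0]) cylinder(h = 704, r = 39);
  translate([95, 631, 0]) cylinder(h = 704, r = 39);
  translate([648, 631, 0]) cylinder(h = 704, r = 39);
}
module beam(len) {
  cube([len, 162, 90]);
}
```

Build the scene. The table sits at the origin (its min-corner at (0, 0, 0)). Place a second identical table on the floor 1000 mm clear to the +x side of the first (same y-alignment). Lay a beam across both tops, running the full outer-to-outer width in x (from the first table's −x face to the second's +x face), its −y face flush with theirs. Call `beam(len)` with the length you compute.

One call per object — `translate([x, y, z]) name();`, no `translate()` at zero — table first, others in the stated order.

table();
translate([1743, 0, 0]) table();
translate([0, 0, 745]) beam(2486);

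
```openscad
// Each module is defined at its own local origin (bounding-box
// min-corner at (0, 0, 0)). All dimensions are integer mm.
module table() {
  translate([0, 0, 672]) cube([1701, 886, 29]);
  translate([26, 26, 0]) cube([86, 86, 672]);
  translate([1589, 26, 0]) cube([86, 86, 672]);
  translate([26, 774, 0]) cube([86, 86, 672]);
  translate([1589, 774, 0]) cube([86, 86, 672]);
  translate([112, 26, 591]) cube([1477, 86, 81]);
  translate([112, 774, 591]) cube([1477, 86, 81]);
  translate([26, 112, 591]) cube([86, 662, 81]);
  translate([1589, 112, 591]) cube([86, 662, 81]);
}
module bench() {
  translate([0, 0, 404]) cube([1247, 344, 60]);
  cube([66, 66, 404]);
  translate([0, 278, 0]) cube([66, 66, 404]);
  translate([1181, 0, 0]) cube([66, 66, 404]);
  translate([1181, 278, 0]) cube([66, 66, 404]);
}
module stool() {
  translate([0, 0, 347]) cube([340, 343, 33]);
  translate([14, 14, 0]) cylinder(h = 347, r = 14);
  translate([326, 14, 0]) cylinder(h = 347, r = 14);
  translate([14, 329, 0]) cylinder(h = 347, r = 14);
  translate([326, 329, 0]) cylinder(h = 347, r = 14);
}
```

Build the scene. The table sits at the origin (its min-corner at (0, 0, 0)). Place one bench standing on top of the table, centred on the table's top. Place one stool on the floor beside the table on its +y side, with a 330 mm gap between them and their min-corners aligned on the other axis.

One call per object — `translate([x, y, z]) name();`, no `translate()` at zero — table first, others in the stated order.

table();
translate([227, 271, 701]) bench();
translate([0, 1216, 0]) stool();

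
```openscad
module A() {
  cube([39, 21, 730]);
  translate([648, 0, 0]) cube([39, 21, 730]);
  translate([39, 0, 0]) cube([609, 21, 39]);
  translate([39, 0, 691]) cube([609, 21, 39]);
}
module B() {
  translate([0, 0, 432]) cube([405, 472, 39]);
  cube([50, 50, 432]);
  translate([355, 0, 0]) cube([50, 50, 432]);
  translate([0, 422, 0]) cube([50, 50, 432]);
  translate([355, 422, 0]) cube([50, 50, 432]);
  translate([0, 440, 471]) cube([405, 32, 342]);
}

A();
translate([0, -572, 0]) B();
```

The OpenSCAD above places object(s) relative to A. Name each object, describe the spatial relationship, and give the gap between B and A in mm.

A is a picture frame. B is a chair. The chair is on the floor beside the picture frame on its −y side. The gap between the chair and the picture frame is 100 mm.

The chair's nearest face is 100 mm from the picture frame's −y face.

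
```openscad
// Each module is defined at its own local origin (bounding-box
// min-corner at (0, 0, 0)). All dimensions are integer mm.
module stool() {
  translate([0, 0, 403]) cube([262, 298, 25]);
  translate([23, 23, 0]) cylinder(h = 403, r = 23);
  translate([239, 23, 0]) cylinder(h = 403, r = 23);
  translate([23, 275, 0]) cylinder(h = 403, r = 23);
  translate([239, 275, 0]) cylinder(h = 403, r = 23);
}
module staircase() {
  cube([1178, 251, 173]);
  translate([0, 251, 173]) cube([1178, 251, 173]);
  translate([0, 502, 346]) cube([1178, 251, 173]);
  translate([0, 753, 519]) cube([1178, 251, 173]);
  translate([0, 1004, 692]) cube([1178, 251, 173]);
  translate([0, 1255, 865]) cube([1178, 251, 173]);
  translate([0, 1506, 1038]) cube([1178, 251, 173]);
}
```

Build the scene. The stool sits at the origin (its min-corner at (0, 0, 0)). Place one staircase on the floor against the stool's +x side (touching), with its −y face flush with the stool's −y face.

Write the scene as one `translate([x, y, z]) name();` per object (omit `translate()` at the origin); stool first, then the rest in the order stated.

stool();
translate([262, 0, 0]) staircase();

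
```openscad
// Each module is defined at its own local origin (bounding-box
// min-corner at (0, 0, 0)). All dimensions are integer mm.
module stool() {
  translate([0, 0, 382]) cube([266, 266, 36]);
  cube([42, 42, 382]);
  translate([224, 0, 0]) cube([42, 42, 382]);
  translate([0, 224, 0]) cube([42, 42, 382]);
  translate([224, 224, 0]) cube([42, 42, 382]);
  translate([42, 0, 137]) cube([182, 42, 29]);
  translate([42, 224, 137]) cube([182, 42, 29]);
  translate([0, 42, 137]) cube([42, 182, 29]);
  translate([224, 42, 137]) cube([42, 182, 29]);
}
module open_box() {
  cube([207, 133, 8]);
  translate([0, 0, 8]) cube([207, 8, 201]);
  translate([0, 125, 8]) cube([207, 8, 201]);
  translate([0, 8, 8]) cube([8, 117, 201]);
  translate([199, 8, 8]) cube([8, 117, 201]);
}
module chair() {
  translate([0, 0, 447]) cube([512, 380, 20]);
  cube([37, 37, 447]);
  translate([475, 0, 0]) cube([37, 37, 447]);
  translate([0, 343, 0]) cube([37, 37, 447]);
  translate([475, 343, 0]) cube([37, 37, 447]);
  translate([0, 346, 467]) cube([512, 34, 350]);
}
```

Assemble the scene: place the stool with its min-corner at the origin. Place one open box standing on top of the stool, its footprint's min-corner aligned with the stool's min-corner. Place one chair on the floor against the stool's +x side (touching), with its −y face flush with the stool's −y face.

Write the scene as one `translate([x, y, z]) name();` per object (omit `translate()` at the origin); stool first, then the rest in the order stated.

stool();
translate([0, 0, 418]) open_box();
translate([266, 0, 0]) chair();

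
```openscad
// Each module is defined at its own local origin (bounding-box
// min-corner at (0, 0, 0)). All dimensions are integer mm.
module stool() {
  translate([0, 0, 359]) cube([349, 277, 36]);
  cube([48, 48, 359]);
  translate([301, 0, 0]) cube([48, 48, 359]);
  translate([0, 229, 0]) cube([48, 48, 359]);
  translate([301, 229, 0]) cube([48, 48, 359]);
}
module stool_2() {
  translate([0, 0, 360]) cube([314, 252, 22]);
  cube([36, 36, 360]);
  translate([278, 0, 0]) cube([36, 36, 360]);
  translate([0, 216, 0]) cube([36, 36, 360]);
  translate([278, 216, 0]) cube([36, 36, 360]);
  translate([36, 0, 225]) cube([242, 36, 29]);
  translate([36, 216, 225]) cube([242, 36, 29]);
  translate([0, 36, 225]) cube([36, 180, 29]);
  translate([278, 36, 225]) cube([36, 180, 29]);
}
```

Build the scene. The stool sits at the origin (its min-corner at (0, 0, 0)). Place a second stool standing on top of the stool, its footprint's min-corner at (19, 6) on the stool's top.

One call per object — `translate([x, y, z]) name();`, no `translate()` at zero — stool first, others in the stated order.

stool();
translate([19, 6, 395]) stool_2();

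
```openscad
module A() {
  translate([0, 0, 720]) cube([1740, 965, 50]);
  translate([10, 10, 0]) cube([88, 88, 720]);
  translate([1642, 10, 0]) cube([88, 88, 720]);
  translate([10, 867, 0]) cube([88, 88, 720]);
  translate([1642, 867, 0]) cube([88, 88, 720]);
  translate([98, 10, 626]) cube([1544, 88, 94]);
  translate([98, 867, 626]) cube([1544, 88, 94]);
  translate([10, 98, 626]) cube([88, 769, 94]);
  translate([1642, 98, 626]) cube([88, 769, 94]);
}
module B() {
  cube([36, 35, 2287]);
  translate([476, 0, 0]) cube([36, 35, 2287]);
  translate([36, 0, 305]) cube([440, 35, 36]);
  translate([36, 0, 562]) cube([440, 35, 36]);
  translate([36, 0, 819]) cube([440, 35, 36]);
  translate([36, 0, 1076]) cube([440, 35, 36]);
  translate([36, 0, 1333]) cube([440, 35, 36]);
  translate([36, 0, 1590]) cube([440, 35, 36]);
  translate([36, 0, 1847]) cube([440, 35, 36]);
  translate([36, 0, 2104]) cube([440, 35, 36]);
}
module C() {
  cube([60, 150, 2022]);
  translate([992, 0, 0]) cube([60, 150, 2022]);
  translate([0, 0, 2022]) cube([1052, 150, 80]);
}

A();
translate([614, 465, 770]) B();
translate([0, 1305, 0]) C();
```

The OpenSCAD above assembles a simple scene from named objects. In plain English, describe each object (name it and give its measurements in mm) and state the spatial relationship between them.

A is a table with a 1740×965 mm rectangular top, 50 mm thick, top surface at z = 770 mm, supported by four 88×88 mm square legs, each inset 10 mm from the nearest pair of top edges, running from the floor. Four apron rails, 88 mm thick and 94 mm tall, run between adjacent legs with their top edges flush with the underside of the top and their outer faces flush with the legs' outer faces.

B is a wooden ladder with two side rails of 36×35 mm section and 2287 mm height, set 512 mm apart overall. Between them run 8 rectangular rungs (35 mm deep, 36 mm thick), front faces flush with the rails' −y face. The bottom of the first rung is 305 mm above the floor and each subsequent rung is 257 mm higher than the one below.

C is a rectangular door frame: two vertical jambs of 60×150 mm section, 2022 mm tall, with a clear opening 932 mm wide between their inner faces. A header 80 mm tall and 150 mm deep lies on top of the jambs and spans the full outside width.

The ladder is on top of the table, centred. The door frame is on the floor beside the table on its +y side.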